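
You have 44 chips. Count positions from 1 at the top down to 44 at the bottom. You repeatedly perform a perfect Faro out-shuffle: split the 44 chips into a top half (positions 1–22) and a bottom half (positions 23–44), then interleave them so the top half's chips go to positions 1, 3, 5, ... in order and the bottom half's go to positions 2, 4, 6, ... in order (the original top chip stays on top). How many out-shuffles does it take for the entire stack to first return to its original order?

14

The out-shuffle permutes the 44 positions with cycle lengths [1, 1, 14, 14, 14].
Every chip is home exactly when every cycle has completed a whole number of laps, i.e. after lcm(1, 14) = 14 out-shuffles.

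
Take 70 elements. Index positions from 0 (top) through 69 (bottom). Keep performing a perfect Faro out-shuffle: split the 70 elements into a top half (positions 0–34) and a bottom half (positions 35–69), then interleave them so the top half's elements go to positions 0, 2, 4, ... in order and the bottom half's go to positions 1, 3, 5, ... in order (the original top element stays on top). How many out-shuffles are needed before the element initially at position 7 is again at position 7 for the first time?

22

Follow position 7 under repeated out-shuffles:
7 → 14 → 28 → 56 → 43 → 17 → 34 → 68 → ... → 7 (length 22)
It first returns after 22 out-shuffles.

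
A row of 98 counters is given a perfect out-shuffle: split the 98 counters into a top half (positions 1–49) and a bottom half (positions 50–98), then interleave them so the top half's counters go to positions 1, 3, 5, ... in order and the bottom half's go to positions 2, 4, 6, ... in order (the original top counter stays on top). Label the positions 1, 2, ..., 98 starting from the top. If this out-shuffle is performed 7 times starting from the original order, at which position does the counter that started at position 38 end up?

81

Track the counter's position through each out-shuffle:
38 → 75 → 52 → 6 → 11 → 21 → 41 → 81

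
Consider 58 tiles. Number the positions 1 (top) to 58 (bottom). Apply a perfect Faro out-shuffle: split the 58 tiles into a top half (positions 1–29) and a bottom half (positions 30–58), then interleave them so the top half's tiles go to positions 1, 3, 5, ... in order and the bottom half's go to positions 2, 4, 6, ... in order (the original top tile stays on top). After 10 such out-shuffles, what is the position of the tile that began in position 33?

Track the tile's position through each out-shuffle:
33 → 8 → 15 → 29 → 57 → 56 → 54 → 50 → 42 → 26 → 51

51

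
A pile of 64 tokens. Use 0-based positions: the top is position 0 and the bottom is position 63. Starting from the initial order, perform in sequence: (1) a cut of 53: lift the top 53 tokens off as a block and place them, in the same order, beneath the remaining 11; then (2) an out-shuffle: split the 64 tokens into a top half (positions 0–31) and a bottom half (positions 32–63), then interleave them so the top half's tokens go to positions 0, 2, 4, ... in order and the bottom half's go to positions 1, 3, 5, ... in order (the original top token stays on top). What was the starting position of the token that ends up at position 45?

43

Undo the operations in reverse order, starting from position 45:
  undo op 2 (out-shuffle, from bottom half): 45 ← 54
  undo op 1 (cut 53): 54 ← 43
So the token at position 45 came from original position 43.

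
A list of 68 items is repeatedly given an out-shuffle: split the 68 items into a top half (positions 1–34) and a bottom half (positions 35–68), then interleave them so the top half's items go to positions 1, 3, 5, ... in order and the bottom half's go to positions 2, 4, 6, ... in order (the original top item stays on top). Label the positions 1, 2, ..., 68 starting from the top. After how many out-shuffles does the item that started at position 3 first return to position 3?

Follow position 3 under repeated out-shuffles:
3 → 5 → 9 → 17 → 33 → 65 → 62 → 56 → ... → 3 (length 66)
It first returns after 66 out-shuffles.

66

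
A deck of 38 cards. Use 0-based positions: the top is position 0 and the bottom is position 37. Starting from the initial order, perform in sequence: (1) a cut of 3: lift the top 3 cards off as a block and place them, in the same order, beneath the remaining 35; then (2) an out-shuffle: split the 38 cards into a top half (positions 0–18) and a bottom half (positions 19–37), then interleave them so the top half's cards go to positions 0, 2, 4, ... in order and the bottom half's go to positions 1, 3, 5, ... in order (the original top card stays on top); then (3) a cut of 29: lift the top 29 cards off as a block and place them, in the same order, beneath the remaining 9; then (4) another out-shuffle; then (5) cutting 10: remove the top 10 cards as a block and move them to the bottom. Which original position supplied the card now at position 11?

Undo the operations in reverse order, starting from position 11:
  undo op 5 (cut 10): 11 ← 21
  undo op 4 (out-shuffle, from bottom half): 21 ← 29
  undo op 3 (cut 29): 29 ← 20
  undo op 2 (out-shuffle, from top half): 20 ← 10
  undo op 1 (cut 3): 10 ← 13
So the card at position 11 came from original position 13.

13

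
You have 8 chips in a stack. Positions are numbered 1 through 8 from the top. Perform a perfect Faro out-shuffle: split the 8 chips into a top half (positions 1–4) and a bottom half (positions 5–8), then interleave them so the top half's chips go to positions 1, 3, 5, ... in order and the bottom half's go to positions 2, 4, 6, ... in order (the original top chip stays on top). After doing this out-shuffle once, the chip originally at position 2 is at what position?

Track the chip's position through each out-shuffle:
2 → 3

3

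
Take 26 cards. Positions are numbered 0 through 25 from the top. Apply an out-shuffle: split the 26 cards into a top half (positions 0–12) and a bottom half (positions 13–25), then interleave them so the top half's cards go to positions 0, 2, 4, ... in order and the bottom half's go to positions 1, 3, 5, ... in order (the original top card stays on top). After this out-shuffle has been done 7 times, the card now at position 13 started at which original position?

Work backwards from position 13, undoing one out-shuffle at a time:
13 ← 19 ← 22 ← 11 ← 18 ← 9 ← 17 ← 21
So the card now at position 13 started at position 21.

21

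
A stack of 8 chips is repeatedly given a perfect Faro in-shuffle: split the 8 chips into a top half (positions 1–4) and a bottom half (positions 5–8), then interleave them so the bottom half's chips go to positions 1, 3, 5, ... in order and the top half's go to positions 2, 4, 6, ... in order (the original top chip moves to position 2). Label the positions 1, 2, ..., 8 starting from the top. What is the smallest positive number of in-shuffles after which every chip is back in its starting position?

The in-shuffle permutes the 8 positions with cycle lengths [2, 6].
Every chip is home exactly when every cycle has completed a whole number of laps, i.e. after lcm(2, 6) = 6 in-shuffles.

6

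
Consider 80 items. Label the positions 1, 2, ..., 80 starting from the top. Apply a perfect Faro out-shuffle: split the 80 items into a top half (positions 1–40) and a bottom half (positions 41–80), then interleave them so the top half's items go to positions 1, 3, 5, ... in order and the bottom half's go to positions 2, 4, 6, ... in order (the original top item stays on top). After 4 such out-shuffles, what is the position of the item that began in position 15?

Track the item's position through each out-shuffle:
15 → 29 → 57 → 34 → 67

67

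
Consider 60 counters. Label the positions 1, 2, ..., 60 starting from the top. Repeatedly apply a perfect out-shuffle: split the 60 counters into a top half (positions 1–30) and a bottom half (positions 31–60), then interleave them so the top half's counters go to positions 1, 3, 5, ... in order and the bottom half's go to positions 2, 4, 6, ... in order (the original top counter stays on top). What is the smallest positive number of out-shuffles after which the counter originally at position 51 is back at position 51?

Follow position 51 under repeated out-shuffles:
51 → 42 → 24 → 47 → 34 → 8 → 15 → 29 → ... → 51 (length 58)
It first returns after 58 out-shuffles.

58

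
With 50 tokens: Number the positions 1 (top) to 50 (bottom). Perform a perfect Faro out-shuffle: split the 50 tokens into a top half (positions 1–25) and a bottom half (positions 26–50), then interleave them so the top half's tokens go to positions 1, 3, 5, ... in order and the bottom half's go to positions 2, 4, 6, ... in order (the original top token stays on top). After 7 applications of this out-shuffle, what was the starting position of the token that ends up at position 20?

Work backwards from position 20, undoing one out-shuffle at a time:
20 ← 35 ← 18 ← 34 ← 42 ← 46 ← 48 ← 49
So the token now at position 20 started at position 49.

49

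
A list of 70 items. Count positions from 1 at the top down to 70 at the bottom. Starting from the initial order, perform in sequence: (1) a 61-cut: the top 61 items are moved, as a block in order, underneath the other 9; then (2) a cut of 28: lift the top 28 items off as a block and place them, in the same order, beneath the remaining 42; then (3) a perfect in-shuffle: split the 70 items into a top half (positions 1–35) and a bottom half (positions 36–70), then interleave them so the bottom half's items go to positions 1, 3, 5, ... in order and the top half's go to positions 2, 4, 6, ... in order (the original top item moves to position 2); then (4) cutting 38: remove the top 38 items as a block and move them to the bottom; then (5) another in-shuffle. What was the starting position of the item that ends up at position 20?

43

Undo the operations in reverse order, starting from position 20:
  undo op 5 (in-shuffle, from top half): 20 ← 10
  undo op 4 (cut 38): 10 ← 48
  undo op 3 (in-shuffle, from top half): 48 ← 24
  undo op 2 (cut 28): 24 ← 52
  undo op 1 (cut 61): 52 ← 43
So the item at position 20 came from original position 43.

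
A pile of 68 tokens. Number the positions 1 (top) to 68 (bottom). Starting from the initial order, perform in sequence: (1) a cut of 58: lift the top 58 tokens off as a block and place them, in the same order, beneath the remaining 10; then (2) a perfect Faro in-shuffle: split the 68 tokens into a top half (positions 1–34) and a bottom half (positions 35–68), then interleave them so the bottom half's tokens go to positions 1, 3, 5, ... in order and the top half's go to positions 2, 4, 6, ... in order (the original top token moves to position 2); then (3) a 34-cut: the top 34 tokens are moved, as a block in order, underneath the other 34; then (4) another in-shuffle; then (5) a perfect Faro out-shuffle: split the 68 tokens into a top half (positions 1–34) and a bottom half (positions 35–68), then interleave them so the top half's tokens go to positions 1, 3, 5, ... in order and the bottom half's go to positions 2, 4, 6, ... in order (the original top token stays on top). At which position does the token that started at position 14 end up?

55

Track the token from position 14 forward through each operation:
  after op 1 (cut 58): 14 → 24
  after op 2 (in-shuffle): 24 → 48
  after op 3 (cut 34): 48 → 14
  after op 4 (in-shuffle): 14 → 28
  after op 5 (out-shuffle): 28 → 55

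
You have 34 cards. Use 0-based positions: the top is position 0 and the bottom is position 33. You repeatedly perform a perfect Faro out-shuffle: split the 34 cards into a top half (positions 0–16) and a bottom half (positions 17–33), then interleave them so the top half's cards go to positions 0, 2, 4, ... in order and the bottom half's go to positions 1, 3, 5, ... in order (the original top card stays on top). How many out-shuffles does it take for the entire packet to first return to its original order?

The out-shuffle permutes the 34 positions with cycle lengths [1, 1, 2, 10, 10, 10].
Every card is home exactly when every cycle has completed a whole number of laps, i.e. after lcm(1, 2, 10) = 10 out-shuffles.

10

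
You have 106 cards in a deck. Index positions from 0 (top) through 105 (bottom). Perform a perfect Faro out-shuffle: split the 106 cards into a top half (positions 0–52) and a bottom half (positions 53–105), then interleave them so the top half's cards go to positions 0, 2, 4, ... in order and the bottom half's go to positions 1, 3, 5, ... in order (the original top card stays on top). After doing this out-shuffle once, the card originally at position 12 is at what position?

24

Track the card's position through each out-shuffle:
12 → 24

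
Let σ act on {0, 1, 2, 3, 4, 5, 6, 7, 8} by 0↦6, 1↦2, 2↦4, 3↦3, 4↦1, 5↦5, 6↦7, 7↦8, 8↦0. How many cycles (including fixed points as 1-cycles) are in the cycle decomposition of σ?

Cycle decomposition: (0 6 7 8) (1 2 4) (3) (5).
4 cycles.

4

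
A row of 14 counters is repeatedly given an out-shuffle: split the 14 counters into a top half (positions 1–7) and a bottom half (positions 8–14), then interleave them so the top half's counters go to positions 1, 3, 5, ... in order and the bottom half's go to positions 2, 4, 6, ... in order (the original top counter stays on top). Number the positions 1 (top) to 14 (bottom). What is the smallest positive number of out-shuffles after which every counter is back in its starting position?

12

The out-shuffle permutes the 14 positions with cycle lengths [1, 1, 12].
Every counter is home exactly when every cycle has completed a whole number of laps, i.e. after lcm(1, 12) = 12 out-shuffles.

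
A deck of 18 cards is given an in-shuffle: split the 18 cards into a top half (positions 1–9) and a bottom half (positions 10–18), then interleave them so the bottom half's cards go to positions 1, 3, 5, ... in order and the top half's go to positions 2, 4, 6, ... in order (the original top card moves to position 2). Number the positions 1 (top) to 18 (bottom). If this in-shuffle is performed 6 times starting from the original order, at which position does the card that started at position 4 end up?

9

Track the card's position through each in-shuffle:
4 → 8 → 16 → 13 → 7 → 14 → 9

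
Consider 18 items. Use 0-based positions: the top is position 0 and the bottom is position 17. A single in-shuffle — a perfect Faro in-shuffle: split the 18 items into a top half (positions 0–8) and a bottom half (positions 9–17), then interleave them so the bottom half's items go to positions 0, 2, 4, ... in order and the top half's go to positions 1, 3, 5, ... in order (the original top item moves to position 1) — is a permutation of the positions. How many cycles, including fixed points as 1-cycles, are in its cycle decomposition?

Trace each unvisited position around until it returns:
(0 1 3 7 15 12 ... len 18)
1 cycle in total.

1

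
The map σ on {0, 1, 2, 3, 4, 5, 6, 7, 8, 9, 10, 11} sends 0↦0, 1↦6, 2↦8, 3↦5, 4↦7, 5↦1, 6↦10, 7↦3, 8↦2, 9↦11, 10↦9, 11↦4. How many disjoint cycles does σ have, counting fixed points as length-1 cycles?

Cycle decomposition: (0) (1 6 10 9 11 4 7 3 5) (2 8).
3 cycles.

3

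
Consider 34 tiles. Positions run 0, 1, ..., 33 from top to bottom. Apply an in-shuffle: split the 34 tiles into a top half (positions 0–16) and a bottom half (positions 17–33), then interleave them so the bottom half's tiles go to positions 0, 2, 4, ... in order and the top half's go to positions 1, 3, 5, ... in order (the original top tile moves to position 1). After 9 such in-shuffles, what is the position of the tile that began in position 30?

Track the tile's position through each in-shuffle:
30 → 26 → 18 → 2 → 5 → 11 → 23 → 12 → 25 → 16

16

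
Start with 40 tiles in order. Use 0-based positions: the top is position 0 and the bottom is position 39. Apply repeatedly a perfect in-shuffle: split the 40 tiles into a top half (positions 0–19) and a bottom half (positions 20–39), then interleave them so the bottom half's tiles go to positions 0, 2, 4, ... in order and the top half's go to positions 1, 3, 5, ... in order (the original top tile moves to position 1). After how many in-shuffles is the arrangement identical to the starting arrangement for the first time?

The in-shuffle permutes the 40 positions with cycle lengths [20, 20].
Every tile is home exactly when every cycle has completed a whole number of laps, i.e. after lcm(20) = 20 in-shuffles.

20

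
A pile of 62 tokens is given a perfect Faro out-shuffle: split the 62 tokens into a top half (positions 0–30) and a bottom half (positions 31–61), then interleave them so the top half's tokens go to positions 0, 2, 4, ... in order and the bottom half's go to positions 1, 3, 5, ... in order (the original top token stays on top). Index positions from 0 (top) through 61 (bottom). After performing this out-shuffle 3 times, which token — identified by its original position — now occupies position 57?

30

Work backwards from position 57, undoing one out-shuffle at a time:
57 ← 59 ← 60 ← 30
So the token now at position 57 started at position 30.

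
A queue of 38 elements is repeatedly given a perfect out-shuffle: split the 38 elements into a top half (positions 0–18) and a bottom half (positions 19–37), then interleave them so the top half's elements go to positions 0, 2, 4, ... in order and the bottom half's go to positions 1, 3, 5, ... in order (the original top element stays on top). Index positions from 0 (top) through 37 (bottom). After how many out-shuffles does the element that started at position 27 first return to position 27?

36

Follow position 27 under repeated out-shuffles:
27 → 17 → 34 → 31 → 25 → 13 → 26 → 15 → ... → 27 (length 36)
It first returns after 36 out-shuffles.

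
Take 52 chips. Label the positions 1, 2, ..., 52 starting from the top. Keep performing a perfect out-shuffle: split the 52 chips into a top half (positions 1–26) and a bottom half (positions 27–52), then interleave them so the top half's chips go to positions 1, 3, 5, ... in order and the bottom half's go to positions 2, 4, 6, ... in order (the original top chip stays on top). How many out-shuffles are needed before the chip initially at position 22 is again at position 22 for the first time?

Follow position 22 under repeated out-shuffles:
22 → 43 → 34 → 16 → 31 → 10 → 19 → 37 → 22
It first returns after 8 out-shuffles.

8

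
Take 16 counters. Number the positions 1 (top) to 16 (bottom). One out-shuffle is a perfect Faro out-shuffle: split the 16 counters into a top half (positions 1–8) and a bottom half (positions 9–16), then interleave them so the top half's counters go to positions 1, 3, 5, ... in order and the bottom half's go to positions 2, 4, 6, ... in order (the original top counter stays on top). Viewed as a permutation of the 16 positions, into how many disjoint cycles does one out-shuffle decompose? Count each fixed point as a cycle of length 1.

6

Trace each unvisited position around until it returns:
(1) (2 3 5 9) (4 7 13 10) (6 11) (8 15 14 12) (16)
6 cycles in total.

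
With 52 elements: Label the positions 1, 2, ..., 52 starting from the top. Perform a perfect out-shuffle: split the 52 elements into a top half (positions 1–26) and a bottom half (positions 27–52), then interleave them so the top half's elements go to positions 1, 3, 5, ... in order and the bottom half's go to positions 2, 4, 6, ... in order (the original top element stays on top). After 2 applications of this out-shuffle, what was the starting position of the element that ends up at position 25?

7

Work backwards from position 25, undoing one out-shuffle at a time:
25 ← 13 ← 7
So the element now at position 25 started at position 7.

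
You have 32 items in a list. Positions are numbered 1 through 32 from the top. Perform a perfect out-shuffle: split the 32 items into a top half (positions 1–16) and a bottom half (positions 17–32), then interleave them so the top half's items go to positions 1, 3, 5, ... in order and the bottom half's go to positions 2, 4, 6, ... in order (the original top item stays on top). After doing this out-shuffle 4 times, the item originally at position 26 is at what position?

29

Track the item's position through each out-shuffle:
26 → 20 → 8 → 15 → 29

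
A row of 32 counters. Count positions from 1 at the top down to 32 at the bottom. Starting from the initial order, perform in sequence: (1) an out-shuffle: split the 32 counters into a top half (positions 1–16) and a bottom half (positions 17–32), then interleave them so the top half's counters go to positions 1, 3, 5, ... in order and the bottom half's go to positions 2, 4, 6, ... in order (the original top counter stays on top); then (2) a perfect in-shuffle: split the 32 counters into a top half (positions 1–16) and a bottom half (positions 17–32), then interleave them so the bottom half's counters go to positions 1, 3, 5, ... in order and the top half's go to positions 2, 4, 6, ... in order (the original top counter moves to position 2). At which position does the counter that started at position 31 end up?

Track the counter from position 31 forward through each operation:
  after op 1 (out-shuffle): 31 → 30
  after op 2 (in-shuffle): 30 → 27

27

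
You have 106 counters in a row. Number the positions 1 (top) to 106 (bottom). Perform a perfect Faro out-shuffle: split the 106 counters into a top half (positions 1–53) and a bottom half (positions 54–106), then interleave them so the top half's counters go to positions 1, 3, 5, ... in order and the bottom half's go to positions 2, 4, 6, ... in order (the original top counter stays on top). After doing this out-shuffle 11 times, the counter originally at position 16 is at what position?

Track the counter's position through each out-shuffle:
16 → 31 → 61 → 16 → 31 → 61 → 16 → 31 → 61 → 16 → 31 → 61

61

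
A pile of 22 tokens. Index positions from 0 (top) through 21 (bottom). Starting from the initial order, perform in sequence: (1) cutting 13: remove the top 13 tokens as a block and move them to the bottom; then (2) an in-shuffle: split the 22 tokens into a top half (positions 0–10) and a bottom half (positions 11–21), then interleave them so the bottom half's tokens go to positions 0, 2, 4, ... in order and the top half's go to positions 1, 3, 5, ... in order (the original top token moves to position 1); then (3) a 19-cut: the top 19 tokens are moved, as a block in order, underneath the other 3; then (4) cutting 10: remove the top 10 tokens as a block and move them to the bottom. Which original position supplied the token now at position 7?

9

Undo the operations in reverse order, starting from position 7:
  undo op 4 (cut 10): 7 ← 17
  undo op 3 (cut 19): 17 ← 14
  undo op 2 (in-shuffle, from bottom half): 14 ← 18
  undo op 1 (cut 13): 18 ← 9
So the token at position 7 came from original position 9.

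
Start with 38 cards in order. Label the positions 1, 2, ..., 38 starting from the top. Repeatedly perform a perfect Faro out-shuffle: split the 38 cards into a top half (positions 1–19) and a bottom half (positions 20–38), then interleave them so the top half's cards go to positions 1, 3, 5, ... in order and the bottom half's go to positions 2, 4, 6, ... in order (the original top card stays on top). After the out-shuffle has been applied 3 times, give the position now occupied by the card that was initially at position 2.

9

Track the card's position through each out-shuffle:
2 → 3 → 5 → 9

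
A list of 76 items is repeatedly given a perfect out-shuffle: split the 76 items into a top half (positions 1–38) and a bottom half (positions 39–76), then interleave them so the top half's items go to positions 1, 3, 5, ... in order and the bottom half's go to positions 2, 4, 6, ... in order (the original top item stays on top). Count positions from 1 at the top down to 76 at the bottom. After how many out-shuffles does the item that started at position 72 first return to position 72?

Follow position 72 under repeated out-shuffles:
72 → 68 → 60 → 44 → 12 → 23 → 45 → 14 → 27 → 53 → 30 → 59 → 42 → 8 → 15 → 29 → 57 → 38 → 75 → 74 → 72
It first returns after 20 out-shuffles.

20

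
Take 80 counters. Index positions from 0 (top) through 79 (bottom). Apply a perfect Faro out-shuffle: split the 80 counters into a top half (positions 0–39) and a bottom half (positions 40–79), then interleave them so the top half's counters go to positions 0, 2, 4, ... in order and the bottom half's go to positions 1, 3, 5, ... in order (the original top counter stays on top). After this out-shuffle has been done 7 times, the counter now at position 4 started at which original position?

Work backwards from position 4, undoing one out-shuffle at a time:
4 ← 2 ← 1 ← 40 ← 20 ← 10 ← 5 ← 42
So the counter now at position 4 started at position 42.

42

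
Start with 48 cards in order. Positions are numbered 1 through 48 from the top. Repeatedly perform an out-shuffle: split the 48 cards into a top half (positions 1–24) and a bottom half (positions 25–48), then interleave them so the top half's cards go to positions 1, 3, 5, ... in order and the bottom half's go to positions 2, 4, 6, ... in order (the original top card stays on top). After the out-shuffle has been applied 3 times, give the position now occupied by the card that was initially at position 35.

38

Track the card's position through each out-shuffle:
35 → 22 → 43 → 38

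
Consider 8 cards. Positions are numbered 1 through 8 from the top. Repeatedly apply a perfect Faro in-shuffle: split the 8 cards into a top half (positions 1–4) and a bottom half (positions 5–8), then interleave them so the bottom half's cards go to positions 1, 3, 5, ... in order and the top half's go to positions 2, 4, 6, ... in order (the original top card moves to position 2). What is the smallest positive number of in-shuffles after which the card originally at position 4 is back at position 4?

Follow position 4 under repeated in-shuffles:
4 → 8 → 7 → 5 → 1 → 2 → 4
It first returns after 6 in-shuffles.

6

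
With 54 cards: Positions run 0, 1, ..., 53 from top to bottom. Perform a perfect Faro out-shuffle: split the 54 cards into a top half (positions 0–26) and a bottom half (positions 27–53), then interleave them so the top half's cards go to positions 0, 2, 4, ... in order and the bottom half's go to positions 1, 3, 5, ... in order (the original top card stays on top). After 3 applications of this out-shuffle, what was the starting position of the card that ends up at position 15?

Work backwards from position 15, undoing one out-shuffle at a time:
15 ← 34 ← 17 ← 35
So the card now at position 15 started at position 35.

35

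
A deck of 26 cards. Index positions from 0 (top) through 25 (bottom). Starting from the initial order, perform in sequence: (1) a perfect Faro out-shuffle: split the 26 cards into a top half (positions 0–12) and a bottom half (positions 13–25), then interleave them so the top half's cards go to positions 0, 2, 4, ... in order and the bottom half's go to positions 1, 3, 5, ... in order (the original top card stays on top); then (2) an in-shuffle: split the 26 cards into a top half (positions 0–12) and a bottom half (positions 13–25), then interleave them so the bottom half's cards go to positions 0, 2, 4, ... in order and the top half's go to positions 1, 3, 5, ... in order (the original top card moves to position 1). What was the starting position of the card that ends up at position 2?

Undo the operations in reverse order, starting from position 2:
  undo op 2 (in-shuffle, from bottom half): 2 ← 14
  undo op 1 (out-shuffle, from top half): 14 ← 7
So the card at position 2 came from original position 7.

7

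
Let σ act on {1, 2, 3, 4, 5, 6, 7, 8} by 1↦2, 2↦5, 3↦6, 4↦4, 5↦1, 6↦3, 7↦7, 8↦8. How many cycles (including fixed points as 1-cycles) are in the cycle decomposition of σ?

Cycle decomposition: (1 2 5) (3 6) (4) (7) (8).
5 cycles.

5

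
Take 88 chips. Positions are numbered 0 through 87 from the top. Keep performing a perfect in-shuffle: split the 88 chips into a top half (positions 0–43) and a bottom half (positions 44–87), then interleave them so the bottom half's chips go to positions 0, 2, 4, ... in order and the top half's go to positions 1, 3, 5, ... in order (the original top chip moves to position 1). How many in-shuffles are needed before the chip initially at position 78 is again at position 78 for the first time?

11

Follow position 78 under repeated in-shuffles:
78 → 68 → 48 → 8 → 17 → 35 → 71 → 54 → 20 → 41 → 83 → 78
It first returns after 11 in-shuffles.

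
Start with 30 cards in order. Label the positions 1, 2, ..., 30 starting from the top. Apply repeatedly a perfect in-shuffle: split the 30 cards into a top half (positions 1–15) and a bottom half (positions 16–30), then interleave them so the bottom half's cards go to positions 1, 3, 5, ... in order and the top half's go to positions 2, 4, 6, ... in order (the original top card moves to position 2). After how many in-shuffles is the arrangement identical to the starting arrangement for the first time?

5

The in-shuffle permutes the 30 positions with cycle lengths [5, 5, 5, 5, 5, 5].
Every card is home exactly when every cycle has completed a whole number of laps, i.e. after lcm(5) = 5 in-shuffles.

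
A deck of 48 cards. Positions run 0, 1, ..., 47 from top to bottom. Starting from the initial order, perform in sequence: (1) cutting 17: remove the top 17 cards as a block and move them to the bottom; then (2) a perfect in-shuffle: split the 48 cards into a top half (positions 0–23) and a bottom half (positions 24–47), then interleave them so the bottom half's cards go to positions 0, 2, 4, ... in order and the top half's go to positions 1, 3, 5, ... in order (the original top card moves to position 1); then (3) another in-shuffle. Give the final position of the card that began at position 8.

12

Track the card from position 8 forward through each operation:
  after op 1 (cut 17): 8 → 39
  after op 2 (in-shuffle): 39 → 30
  after op 3 (in-shuffle): 30 → 12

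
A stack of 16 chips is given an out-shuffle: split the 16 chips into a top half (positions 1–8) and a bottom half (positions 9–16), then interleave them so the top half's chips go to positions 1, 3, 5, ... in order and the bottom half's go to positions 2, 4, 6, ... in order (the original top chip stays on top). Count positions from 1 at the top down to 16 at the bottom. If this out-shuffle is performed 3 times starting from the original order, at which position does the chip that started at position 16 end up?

16

Position 16 is a fixed point of every out-shuffle, so the chip never moves.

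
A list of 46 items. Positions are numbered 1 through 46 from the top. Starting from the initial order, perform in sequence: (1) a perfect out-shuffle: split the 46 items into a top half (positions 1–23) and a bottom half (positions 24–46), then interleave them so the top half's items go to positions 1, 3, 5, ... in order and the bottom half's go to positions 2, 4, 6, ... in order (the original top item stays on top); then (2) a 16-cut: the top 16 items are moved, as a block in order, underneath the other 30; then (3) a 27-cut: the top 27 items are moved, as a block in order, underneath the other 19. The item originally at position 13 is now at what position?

Track the item from position 13 forward through each operation:
  after op 1 (out-shuffle): 13 → 25
  after op 2 (cut 16): 25 → 9
  after op 3 (cut 27): 9 → 28

28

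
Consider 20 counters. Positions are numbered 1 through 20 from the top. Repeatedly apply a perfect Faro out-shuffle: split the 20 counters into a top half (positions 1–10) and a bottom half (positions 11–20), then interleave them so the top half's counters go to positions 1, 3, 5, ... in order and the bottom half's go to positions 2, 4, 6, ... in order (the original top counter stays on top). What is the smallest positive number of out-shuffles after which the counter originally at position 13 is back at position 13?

18

Follow position 13 under repeated out-shuffles:
13 → 6 → 11 → 2 → 3 → 5 → 9 → 17 → 14 → 8 → 15 → 10 → 19 → 18 → 16 → 12 → 4 → 7 → 13
It first returns after 18 out-shuffles.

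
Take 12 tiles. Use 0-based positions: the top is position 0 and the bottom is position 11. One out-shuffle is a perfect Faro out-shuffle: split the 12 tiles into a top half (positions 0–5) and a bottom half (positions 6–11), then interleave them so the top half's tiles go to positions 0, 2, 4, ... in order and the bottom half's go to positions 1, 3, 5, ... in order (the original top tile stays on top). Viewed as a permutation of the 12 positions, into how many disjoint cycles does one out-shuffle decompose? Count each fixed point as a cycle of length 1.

3

Trace each unvisited position around until it returns:
(0) (1 2 4 8 5 10 9 7 3 6) (11)
3 cycles in total.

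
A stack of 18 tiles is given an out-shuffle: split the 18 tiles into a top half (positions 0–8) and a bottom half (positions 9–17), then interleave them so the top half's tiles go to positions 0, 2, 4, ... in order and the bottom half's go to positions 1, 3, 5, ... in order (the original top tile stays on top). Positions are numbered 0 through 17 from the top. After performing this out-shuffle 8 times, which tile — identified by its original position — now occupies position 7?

7

Work backwards from position 7, undoing one out-shuffle at a time:
7 ← 12 ← 6 ← 3 ← 10 ← 5 ← 11 ← 14 ← 7
So the tile now at position 7 started at position 7.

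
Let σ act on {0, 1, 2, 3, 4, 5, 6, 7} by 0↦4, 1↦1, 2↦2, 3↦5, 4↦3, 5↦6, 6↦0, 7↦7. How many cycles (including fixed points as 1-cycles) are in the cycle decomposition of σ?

4

Cycle decomposition: (0 4 3 5 6) (1) (2) (7).
4 cycles.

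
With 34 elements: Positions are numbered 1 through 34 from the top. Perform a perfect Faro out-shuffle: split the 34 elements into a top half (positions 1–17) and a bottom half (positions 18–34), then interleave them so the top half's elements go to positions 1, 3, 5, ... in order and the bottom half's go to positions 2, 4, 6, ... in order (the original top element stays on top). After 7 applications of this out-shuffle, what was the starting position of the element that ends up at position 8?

24

Work backwards from position 8, undoing one out-shuffle at a time:
8 ← 21 ← 11 ← 6 ← 20 ← 27 ← 14 ← 24
So the element now at position 8 started at position 24.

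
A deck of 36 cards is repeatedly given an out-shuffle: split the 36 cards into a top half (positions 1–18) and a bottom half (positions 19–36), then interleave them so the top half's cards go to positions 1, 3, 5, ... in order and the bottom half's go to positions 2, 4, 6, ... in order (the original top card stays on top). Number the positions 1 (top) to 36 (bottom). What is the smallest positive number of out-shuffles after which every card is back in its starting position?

The out-shuffle permutes the 36 positions with cycle lengths [1, 1, 3, 3, 4, 12, 12].
Every card is home exactly when every cycle has completed a whole number of laps, i.e. after lcm(1, 3, 4, 12) = 12 out-shuffles.

12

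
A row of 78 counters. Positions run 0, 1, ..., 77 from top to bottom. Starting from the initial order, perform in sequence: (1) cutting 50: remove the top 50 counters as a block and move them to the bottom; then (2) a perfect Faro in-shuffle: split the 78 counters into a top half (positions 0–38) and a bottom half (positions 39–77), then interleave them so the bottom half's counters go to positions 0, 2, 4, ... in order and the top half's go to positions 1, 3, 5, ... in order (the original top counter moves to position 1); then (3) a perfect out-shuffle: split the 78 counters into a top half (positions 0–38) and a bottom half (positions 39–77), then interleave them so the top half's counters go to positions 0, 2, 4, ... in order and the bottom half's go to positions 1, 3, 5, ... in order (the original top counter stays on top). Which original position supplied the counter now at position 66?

Undo the operations in reverse order, starting from position 66:
  undo op 3 (out-shuffle, from top half): 66 ← 33
  undo op 2 (in-shuffle, from top half): 33 ← 16
  undo op 1 (cut 50): 16 ← 66
So the counter at position 66 came from original position 66.

66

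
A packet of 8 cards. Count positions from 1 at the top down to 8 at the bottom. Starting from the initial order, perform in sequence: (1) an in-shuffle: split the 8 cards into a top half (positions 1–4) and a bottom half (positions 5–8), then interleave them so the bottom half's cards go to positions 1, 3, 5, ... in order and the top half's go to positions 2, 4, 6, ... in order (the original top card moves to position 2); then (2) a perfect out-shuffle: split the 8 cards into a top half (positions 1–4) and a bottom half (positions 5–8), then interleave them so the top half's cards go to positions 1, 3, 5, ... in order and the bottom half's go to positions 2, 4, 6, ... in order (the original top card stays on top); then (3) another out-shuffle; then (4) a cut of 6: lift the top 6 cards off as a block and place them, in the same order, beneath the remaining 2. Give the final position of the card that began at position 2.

8

Track the card from position 2 forward through each operation:
  after op 1 (in-shuffle): 2 → 4
  after op 2 (out-shuffle): 4 → 7
  after op 3 (out-shuffle): 7 → 6
  after op 4 (cut 6): 6 → 8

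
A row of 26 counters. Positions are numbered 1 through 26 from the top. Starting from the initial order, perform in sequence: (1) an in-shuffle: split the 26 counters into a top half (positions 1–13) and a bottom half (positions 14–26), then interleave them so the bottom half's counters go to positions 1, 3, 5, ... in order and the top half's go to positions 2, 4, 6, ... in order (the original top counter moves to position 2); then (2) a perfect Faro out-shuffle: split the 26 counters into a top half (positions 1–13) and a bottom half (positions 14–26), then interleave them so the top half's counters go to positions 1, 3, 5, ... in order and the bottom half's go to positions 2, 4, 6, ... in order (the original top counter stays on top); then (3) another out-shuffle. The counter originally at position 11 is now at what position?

10

Track the counter from position 11 forward through each operation:
  after op 1 (in-shuffle): 11 → 22
  after op 2 (out-shuffle): 22 → 18
  after op 3 (out-shuffle): 18 → 10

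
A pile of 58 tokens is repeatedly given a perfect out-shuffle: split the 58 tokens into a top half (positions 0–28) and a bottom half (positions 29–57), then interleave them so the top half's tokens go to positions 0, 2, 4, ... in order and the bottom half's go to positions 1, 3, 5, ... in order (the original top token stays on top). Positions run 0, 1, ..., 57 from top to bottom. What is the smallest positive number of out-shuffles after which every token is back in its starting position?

18

The out-shuffle permutes the 58 positions with cycle lengths [1, 1, 2, 18, 18, 18].
Every token is home exactly when every cycle has completed a whole number of laps, i.e. after lcm(1, 2, 18) = 18 out-shuffles.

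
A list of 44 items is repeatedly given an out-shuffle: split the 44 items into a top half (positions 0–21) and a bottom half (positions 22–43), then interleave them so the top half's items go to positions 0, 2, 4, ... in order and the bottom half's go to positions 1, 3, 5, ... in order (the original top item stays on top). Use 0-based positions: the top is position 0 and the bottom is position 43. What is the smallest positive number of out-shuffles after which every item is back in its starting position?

14

The out-shuffle permutes the 44 positions with cycle lengths [1, 1, 14, 14, 14].
Every item is home exactly when every cycle has completed a whole number of laps, i.e. after lcm(1, 14) = 14 out-shuffles.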